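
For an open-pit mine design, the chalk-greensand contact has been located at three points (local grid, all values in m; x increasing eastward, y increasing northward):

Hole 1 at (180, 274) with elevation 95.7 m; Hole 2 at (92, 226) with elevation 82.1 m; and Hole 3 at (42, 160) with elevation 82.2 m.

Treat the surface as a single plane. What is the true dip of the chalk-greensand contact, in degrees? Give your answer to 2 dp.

Two edge vectors: Hole 1→Hole 2 = (-88, -48, -13.6), Hole 1→Hole 3 = (-138, -114, -13.5).
Normal n = (Hole 1→Hole 2) × (Hole 1→Hole 3) = (-902.4, 688.8, 3408).
So ∂z/∂x = −n_x/n_z = 0.26479 and ∂z/∂y = −n_y/n_z = −0.20211.
Gradient magnitude |∇z| = √(a² + b²) = √(0.07011 + 0.04085) = 0.33311.
True dip = arctan(0.33311) = 18.42°, dipping toward NW (azimuth ≈ 307°).

18.42°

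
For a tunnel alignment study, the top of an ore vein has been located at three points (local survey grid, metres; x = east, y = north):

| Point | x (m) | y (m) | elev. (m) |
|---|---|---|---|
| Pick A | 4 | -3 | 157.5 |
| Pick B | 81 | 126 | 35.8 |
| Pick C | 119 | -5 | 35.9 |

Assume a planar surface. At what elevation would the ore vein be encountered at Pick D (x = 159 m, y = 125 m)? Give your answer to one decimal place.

-46.8 m

Let the plane be z = a·x + b·y + c.
Pick B−Pick A: 77a + 129b = −121.7;  Pick C−Pick A: 115a − 2b = −121.6.
Solving gives a = −1.06277, b = −0.30905.
Then c = 157.5 − a·4 − b·-3 = 160.82.
At (159, 125): z = −169.0 − 38.6 + 160.82 = -46.8 m.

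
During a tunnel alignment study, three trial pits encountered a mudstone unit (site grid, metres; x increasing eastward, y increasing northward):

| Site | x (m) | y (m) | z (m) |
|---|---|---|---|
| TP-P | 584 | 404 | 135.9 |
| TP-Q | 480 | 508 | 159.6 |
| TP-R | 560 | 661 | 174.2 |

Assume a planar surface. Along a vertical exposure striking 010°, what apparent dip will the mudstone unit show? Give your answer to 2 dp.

Two edge vectors: TP-P→TP-Q = (-104, 104, 23.7), TP-P→TP-R = (-24, 257, 38.3).
Normal n = (TP-P→TP-Q) × (TP-P→TP-R) = (-2107.7, 3414.4, -24232).
So ∂z/∂x = −n_x/n_z = −0.08698 and ∂z/∂y = −n_y/n_z = 0.14090.
Unit vector along 010° is (sin 10°, cos 10°) = (0.1736, 0.9848).
Slope in that direction = a·(0.1736) + b·(0.9848) = 0.12366.
Apparent dip = arctan|0.12366| = 7.05° (true dip is 9.4°, so apparent ≤ true as expected).

7.05°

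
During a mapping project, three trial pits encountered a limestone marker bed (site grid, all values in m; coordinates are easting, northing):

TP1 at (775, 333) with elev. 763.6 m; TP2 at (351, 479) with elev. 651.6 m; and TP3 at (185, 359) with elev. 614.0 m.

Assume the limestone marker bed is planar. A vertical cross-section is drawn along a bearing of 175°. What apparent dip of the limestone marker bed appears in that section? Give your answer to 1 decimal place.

3.3°

Two edge vectors: TP1→TP2 = (-424, 146, -112), TP1→TP3 = (-590, 26, -149.6).
Normal n = (TP1→TP2) × (TP1→TP3) = (-18929.6, 2649.6, 75116).
So ∂z/∂easting = −n_x/n_z = 0.25200 and ∂z/∂northing = −n_y/n_z = −0.03527.
Unit vector along 175° is (sin 175°, cos 175°) = (0.0872, -0.9962).
Slope in that direction = a·(0.0872) + b·(-0.9962) = 0.05710.
Apparent dip = arctan|0.05710| = 3.3° (true dip is 14.3°, so apparent ≤ true as expected).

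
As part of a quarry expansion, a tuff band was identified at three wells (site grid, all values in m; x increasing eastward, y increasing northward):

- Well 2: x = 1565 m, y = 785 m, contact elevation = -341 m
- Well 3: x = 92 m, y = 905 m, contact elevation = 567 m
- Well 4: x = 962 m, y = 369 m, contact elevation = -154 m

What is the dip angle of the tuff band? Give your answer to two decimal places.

35.23°

Two edge vectors: Well 2→Well 3 = (-1473, 120, 908), Well 2→Well 4 = (-603, -416, 187).
Normal n = (Well 2→Well 3) × (Well 2→Well 4) = (400168, -272073, 685128).
So ∂z/∂x = −n_x/n_z = −0.58408 and ∂z/∂y = −n_y/n_z = 0.39711.
Gradient magnitude |∇z| = √(a² + b²) = √(0.34115 + 0.15770) = 0.70629.
True dip = arctan(0.70629) = 35.23°, dipping toward SE (azimuth ≈ 124°).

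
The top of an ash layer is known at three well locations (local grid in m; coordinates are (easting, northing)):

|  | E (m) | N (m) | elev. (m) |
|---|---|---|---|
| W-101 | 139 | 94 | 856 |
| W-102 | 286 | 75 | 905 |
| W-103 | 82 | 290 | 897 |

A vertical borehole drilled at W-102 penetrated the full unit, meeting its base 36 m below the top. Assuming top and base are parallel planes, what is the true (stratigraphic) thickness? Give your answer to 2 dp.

32.31 m

Let the plane be z = a·E + b·N + c.
W-102−W-101: 147a − 19b = 49;  W-103−W-101: −57a + 196b = 41.
Solving gives a = 0.37445, b = 0.31808.
|∇z| = √(a²+b²) = 0.49131, so dip δ = arctan(0.49131) = 26.17°.
True thickness = vertical thickness × cos δ = 36 × cos 26.17° = 32.31 m.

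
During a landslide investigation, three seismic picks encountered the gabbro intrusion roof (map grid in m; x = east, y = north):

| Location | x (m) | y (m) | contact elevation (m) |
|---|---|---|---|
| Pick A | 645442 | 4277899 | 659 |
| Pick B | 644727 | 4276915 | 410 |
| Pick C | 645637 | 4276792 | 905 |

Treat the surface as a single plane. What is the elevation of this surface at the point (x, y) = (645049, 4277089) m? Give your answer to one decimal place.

557.0 m

Two edge vectors: Pick A→Pick B = (-715, -984, -249), Pick A→Pick C = (195, -1107, 246).
Normal n = (Pick A→Pick B) × (Pick A→Pick C) = (-517707, 127335, 983385).
So ∂z/∂x = −n_x/n_z = 0.526454034 and ∂z/∂y = −n_y/n_z = −0.129486417.
Intercept c from Pick A: 659 − 339795.54 + 553929.81 = 214793.27.
At (645049, 4277089): z = 339588.6 − 553824.9 + 214793.27 = 557.0 m.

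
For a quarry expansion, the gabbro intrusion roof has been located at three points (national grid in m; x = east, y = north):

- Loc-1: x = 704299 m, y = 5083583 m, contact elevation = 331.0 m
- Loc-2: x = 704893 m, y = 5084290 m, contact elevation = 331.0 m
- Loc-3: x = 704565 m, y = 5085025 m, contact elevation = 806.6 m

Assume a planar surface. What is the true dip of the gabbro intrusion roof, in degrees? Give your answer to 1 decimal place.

Let the plane be z = a·x + b·y + c.
Loc-2−Loc-1: 594a + 707b = 0;  Loc-3−Loc-1: 266a + 1442b = 475.6.
Solving gives a = −0.50300, b = 0.42261.
Gradient magnitude |∇z| = √(a² + b²) = √(0.25301 + 0.17860) = 0.65697.
True dip = arctan(0.65697) = 33.3°, dipping toward SE (azimuth ≈ 130°).

33.3°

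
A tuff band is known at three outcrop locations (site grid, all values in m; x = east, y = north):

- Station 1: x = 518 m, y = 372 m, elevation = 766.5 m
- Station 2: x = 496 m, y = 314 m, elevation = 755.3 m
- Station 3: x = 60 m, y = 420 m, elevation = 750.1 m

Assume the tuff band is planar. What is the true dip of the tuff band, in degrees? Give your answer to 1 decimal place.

Two edge vectors: Station 1→Station 2 = (-22, -58, -11.2), Station 1→Station 3 = (-458, 48, -16.4).
Normal n = (Station 1→Station 2) × (Station 1→Station 3) = (1488.8, 4768.8, -27620).
So ∂z/∂x = −n_x/n_z = 0.05390 and ∂z/∂y = −n_y/n_z = 0.17266.
Gradient magnitude |∇z| = √(a² + b²) = √(0.00291 + 0.02981) = 0.18088.
True dip = arctan(0.18088) = 10.3°, dipping toward SSW (azimuth ≈ 197°).

10.3°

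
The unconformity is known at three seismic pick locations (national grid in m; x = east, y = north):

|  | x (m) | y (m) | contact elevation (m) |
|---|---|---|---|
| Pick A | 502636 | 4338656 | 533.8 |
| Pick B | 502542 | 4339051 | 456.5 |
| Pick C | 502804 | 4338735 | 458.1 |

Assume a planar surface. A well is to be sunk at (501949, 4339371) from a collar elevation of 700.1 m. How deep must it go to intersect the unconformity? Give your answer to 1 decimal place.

Two edge vectors: Pick A→Pick B = (-94, 395, -77.3), Pick A→Pick C = (168, 79, -75.7).
Normal n = (Pick A→Pick B) × (Pick A→Pick C) = (-23794.8, -20102.2, -73786).
So ∂z/∂x = −n_x/n_z = −0.322483940 and ∂z/∂y = −n_y/n_z = −0.272439216.
Intercept c from Pick A: 533.8 + 162092.04 + 1182020.04 = 1344645.88.
At (501949, 4339371): z_contact = −161870.49 − 1182214.83 + 1344645.88 = 560.55 m.
Depth below ground = 700.1 − 560.55 = 139.5 m.

139.5 m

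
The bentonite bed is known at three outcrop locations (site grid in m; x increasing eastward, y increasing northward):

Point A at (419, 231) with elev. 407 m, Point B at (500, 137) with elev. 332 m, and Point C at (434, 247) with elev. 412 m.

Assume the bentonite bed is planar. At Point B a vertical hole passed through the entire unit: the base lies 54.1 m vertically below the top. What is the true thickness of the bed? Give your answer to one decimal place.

Two edge vectors: Point A→Point B = (81, -94, -75), Point A→Point C = (15, 16, 5).
Normal n = (Point A→Point B) × (Point A→Point C) = (730, -1530, 2706).
So ∂z/∂x = −n_x/n_z = −0.26977 and ∂z/∂y = −n_y/n_z = 0.56541.
|∇z| = √(a²+b²) = 0.62647, so dip δ = arctan(0.62647) = 32.07°.
True thickness = vertical thickness × cos δ = 54.1 × cos 32.07° = 45.8 m.

45.8 m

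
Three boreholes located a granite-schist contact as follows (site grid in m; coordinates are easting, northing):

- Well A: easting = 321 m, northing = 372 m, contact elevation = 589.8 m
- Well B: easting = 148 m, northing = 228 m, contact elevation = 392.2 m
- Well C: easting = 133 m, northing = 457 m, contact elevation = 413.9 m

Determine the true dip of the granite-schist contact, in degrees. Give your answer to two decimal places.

Two edge vectors: Well A→Well B = (-173, -144, -197.6), Well A→Well C = (-188, 85, -175.9).
Normal n = (Well A→Well B) × (Well A→Well C) = (42125.6, 6718.1, -41777).
So ∂z/∂easting = −n_x/n_z = 1.00834 and ∂z/∂northing = −n_y/n_z = 0.16081.
Gradient magnitude |∇z| = √(a² + b²) = √(1.01676 + 0.02586) = 1.02109.
True dip = arctan(1.02109) = 45.60°, dipping toward W (azimuth ≈ 261°).

45.60°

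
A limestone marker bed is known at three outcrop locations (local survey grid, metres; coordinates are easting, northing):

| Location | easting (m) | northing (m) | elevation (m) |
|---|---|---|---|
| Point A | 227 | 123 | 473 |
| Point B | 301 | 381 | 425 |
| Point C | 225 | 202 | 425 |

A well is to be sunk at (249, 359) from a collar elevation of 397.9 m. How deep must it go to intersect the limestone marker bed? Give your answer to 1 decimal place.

Let the plane be z = a·easting + b·northing + c.
Point B−Point A: 74a + 258b = −48;  Point C−Point A: −2a + 79b = −48.
Solving gives a = 1.35052, b = −0.57340.
Then c = 473 − a·227 − b·123 = 236.96.
At (249, 359): z_contact = 336.28 − 205.85 + 236.96 = 367.39 m.
Depth below ground = 397.9 − 367.39 = 30.5 m.

30.5 m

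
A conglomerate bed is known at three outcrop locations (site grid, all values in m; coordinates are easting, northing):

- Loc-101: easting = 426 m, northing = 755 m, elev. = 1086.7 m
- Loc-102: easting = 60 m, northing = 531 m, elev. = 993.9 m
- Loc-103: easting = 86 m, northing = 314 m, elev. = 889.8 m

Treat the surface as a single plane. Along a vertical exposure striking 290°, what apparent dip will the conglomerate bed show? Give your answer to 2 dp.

Let the plane be z = a·easting + b·northing + c.
Loc-102−Loc-101: −366a − 224b = −92.8;  Loc-103−Loc-101: −340a − 441b = −196.9.
Solving gives a = −0.03731, b = 0.47525.
Unit vector along 290° is (sin 290°, cos 290°) = (-0.9397, 0.3420).
Slope in that direction = a·(-0.9397) + b·(0.3420) = 0.19761.
Apparent dip = arctan|0.19761| = 11.18° (true dip is 25.5°, so apparent ≤ true as expected).

11.18°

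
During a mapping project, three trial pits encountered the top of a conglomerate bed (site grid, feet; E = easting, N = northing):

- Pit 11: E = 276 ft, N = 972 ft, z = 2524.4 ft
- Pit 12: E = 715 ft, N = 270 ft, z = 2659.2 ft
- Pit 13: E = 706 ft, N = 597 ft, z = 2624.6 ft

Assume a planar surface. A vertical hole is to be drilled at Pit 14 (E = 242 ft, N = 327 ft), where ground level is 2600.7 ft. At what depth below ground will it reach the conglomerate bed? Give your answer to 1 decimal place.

Let the plane be z = a·E + b·N + c.
Pit 12−Pit 11: 439a − 702b = 134.8;  Pit 13−Pit 11: 430a − 375b = 100.2.
Solving gives a = 0.14421, b = −0.10184.
Then c = 2524.4 − a·276 − b·972 = 2583.59.
At (242, 327): z_contact = 34.90 − 33.30 + 2583.59 = 2585.18 ft.
Depth below ground = 2600.7 − 2585.18 = 15.5 ft.

15.5 ft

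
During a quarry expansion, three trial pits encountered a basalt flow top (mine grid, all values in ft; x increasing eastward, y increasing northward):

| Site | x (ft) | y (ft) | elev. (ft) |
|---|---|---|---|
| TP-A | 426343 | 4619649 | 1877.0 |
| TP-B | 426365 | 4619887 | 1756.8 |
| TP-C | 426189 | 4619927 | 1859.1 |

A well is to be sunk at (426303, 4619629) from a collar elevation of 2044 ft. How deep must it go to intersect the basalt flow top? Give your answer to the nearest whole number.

Two edge vectors: TP-A→TP-B = (22, 238, -120.2), TP-A→TP-C = (-154, 278, -17.9).
Normal n = (TP-A→TP-B) × (TP-A→TP-C) = (29155.4, 18904.6, 42768).
So ∂z/∂x = −n_x/n_z = −0.68171062 and ∂z/∂y = −n_y/n_z = −0.44202675.
Intercept c from TP-A: 1877 + 290642.55 + 2042008.43 = 2334527.98.
At (426303, 4619629): z_contact = −290615.3 − 2041999.6 + 2334527.98 = 1913.1 ft.
Depth below ground = 2044 − 1913.1 = 131 ft.

131 ft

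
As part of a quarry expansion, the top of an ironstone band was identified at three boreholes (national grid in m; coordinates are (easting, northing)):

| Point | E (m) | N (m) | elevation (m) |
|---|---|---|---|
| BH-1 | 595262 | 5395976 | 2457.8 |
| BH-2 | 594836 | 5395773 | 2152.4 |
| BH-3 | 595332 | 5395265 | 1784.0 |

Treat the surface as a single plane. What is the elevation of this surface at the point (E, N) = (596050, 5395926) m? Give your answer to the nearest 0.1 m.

2608.9 m

Two edge vectors: BH-1→BH-2 = (-426, -203, -305.4), BH-1→BH-3 = (70, -711, -673.8).
Normal n = (BH-1→BH-2) × (BH-1→BH-3) = (-80358, -308416.8, 317096).
So ∂z/∂E = −n_x/n_z = 0.253418523 and ∂z/∂N = −n_y/n_z = 0.972629109.
Intercept c from BH-1: 2457.8 − 150850.42 − 5248283.33 = −5396675.95.
At (596050, 5395926): z = 151050.1 + 5248234.7 − 5396675.95 = 2608.9 m.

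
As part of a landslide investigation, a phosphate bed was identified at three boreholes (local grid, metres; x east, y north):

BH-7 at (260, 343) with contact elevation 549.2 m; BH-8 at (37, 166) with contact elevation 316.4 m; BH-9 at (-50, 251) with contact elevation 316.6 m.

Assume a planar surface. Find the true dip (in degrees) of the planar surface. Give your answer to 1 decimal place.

Two edge vectors: BH-7→BH-8 = (-223, -177, -232.8), BH-7→BH-9 = (-310, -92, -232.6).
Normal n = (BH-7→BH-8) × (BH-7→BH-9) = (19752.6, 20298.2, -34354).
So ∂z/∂x = −n_x/n_z = 0.57497 and ∂z/∂y = −n_y/n_z = 0.59085.
Gradient magnitude |∇z| = √(a² + b²) = √(0.33059 + 0.34911) = 0.82444.
True dip = arctan(0.82444) = 39.5°, dipping toward SW (azimuth ≈ 224°).

39.5°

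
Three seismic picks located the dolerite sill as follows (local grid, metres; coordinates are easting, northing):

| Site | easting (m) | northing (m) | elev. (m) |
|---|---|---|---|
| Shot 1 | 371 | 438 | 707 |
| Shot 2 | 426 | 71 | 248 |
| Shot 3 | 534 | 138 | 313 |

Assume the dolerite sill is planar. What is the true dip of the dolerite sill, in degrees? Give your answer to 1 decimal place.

51.1°

Two edge vectors: Shot 1→Shot 2 = (55, -367, -459), Shot 1→Shot 3 = (163, -300, -394).
Normal n = (Shot 1→Shot 2) × (Shot 1→Shot 3) = (6898, -53147, 43321).
So ∂z/∂easting = −n_x/n_z = −0.15923 and ∂z/∂northing = −n_y/n_z = 1.22682.
Gradient magnitude |∇z| = √(a² + b²) = √(0.02535 + 1.50508) = 1.23711.
True dip = arctan(1.23711) = 51.1°, dipping toward S (azimuth ≈ 173°).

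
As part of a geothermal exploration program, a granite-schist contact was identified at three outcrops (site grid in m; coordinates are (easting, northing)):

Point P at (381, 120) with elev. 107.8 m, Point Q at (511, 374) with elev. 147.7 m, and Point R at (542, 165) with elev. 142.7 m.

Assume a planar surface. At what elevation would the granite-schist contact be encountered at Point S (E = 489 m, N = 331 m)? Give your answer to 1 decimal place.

Let the plane be z = a·E + b·N + c.
Point Q−Point P: 130a + 254b = 39.9;  Point R−Point P: 161a + 45b = 34.9.
Solving gives a = 0.20172, b = 0.05384.
Then c = 107.8 − a·381 − b·120 = 24.48.
At (489, 331): z = 98.6 + 17.8 + 24.48 = 140.9 m.

140.9 m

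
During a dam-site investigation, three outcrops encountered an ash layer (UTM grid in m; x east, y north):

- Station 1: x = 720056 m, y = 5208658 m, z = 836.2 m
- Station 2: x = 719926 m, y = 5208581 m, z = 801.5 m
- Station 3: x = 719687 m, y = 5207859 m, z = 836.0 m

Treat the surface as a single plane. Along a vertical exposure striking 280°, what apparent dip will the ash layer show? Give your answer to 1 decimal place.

21.4°

Two edge vectors: Station 1→Station 2 = (-130, -77, -34.7), Station 1→Station 3 = (-369, -799, -0.2).
Normal n = (Station 1→Station 2) × (Station 1→Station 3) = (-27709.9, 12778.3, 75457).
So ∂z/∂x = −n_x/n_z = 0.36723 and ∂z/∂y = −n_y/n_z = −0.16935.
Unit vector along 280° is (sin 280°, cos 280°) = (-0.9848, 0.1736).
Slope in that direction = a·(-0.9848) + b·(0.1736) = −0.39106.
Apparent dip = arctan|0.39106| = 21.4° (true dip is 22.0°, so apparent ≤ true as expected).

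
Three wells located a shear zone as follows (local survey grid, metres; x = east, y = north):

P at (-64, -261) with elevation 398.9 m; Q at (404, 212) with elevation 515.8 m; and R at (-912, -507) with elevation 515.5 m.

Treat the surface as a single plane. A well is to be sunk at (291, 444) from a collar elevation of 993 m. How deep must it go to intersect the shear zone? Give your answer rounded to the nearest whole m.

Two edge vectors: P→Q = (468, 473, 116.9), P→R = (-848, -246, 116.6).
Normal n = (P→Q) × (P→R) = (83909.2, -153700, 285976).
So ∂z/∂x = −n_x/n_z = −0.29341 and ∂z/∂y = −n_y/n_z = 0.53746.
Intercept c from P: 398.9 − 18.78 + 140.28 = 520.40.
At (291, 444): z_contact = −85.4 + 238.6 + 520.40 = 673.6 m.
Depth below ground = 993 − 673.6 = 319 m.

319 m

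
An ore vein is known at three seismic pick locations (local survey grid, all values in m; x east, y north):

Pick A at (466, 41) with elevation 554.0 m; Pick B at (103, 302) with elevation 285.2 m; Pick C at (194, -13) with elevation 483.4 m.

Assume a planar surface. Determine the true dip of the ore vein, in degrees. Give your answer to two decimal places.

Let the plane be z = a·x + b·y + c.
Pick B−Pick A: −363a + 261b = −268.8;  Pick C−Pick A: −272a − 54b = −70.6.
Solving gives a = 0.36362, b = −0.52416.
Gradient magnitude |∇z| = √(a² + b²) = √(0.13222 + 0.27474) = 0.63794.
True dip = arctan(0.63794) = 32.54°, dipping toward NW (azimuth ≈ 325°).

32.54°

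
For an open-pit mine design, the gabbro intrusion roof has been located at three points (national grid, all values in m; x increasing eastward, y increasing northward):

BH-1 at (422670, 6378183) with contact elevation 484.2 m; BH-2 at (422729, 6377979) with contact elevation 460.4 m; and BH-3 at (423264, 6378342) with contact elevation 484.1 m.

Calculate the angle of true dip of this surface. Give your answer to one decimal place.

Two edge vectors: BH-1→BH-2 = (59, -204, -23.8), BH-1→BH-3 = (594, 159, -0.1).
Normal n = (BH-1→BH-2) × (BH-1→BH-3) = (3804.6, -14131.3, 130557).
So ∂z/∂x = −n_x/n_z = −0.02914 and ∂z/∂y = −n_y/n_z = 0.10824.
Gradient magnitude |∇z| = √(a² + b²) = √(0.00085 + 0.01172) = 0.11209.
True dip = arctan(0.11209) = 6.4°, dipping toward SSE (azimuth ≈ 165°).

6.4°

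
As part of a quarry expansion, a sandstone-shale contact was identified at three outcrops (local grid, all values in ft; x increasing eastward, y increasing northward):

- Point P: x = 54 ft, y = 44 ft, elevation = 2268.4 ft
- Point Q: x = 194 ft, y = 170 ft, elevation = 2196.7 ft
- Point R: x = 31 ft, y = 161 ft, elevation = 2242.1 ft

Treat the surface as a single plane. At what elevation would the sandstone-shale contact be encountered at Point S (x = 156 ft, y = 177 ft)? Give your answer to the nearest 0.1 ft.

Two edge vectors: Point P→Point Q = (140, 126, -71.7), Point P→Point R = (-23, 117, -26.3).
Normal n = (Point P→Point Q) × (Point P→Point R) = (5075.1, 5331.1, 19278).
So ∂z/∂x = −n_x/n_z = −0.26326 and ∂z/∂y = −n_y/n_z = −0.27654.
Intercept c from Point P: 2268.4 + 14.22 + 12.17 = 2294.78.
At (156, 177): z = −41.1 − 48.9 + 2294.78 = 2204.8 ft.

2204.8 ft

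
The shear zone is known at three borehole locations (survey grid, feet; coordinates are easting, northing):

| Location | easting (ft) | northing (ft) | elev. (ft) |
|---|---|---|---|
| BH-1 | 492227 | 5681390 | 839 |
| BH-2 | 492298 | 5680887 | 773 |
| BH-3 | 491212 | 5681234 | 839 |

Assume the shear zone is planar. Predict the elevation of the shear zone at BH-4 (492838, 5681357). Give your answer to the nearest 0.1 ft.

822.7 ft

Let the plane be z = a·easting + b·northing + c.
BH-2−BH-1: 71a − 503b = −66;  BH-3−BH-1: −1015a − 156b = 0.
Solving gives a = −0.019738469, b = 0.128426578.
Then c = 839 − a·492227 − b·5681390 = −719086.67.
At (492838, 5681357): z = −9727.9 + 729637.2 − 719086.67 = 822.7 ft.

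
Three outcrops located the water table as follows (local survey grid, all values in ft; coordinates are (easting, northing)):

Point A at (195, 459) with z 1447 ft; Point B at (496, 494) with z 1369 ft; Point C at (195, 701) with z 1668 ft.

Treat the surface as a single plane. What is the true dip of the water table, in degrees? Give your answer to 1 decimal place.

Let the plane be z = a·E + b·N + c.
Point B−Point A: 301a + 35b = −78;  Point C−Point A: 0a + 242b = 221.
Solving gives a = −0.36532, b = 0.91322.
Gradient magnitude |∇z| = √(a² + b²) = √(0.13346 + 0.83398) = 0.98358.
True dip = arctan(0.98358) = 44.5°, dipping toward SSE (azimuth ≈ 158°).

44.5°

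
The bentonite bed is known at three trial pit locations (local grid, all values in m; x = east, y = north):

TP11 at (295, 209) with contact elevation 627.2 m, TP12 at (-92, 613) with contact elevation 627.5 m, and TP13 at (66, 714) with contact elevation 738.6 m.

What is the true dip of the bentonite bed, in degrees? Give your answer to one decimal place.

Two edge vectors: TP11→TP12 = (-387, 404, 0.3), TP11→TP13 = (-229, 505, 111.4).
Normal n = (TP11→TP12) × (TP11→TP13) = (44854.1, 43043.1, -102919).
So ∂z/∂x = −n_x/n_z = 0.43582 and ∂z/∂y = −n_y/n_z = 0.41822.
Gradient magnitude |∇z| = √(a² + b²) = √(0.18994 + 0.17491) = 0.60403.
True dip = arctan(0.60403) = 31.1°, dipping toward SW (azimuth ≈ 226°).

31.1°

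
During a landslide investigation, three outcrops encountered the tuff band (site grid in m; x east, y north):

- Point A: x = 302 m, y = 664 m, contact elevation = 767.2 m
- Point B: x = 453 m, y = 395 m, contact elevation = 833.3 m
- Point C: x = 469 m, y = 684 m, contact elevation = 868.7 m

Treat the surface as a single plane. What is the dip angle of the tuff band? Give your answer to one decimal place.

Let the plane be z = a·x + b·y + c.
Point B−Point A: 151a − 269b = 66.1;  Point C−Point A: 167a + 20b = 101.5.
Solving gives a = 0.59707, b = 0.08944.
Gradient magnitude |∇z| = √(a² + b²) = √(0.35650 + 0.00800) = 0.60373.
True dip = arctan(0.60373) = 31.1°, dipping toward W (azimuth ≈ 261°).

31.1°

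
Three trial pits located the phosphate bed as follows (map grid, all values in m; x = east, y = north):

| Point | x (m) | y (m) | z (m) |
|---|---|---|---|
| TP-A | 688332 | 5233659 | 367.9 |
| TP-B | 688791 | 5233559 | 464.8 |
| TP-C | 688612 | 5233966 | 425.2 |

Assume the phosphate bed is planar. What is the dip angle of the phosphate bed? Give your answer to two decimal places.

Two edge vectors: TP-A→TP-B = (459, -100, 96.9), TP-A→TP-C = (280, 307, 57.3).
Normal n = (TP-A→TP-B) × (TP-A→TP-C) = (-35478.3, 831.3, 168913).
So ∂z/∂x = −n_x/n_z = 0.21004 and ∂z/∂y = −n_y/n_z = −0.00492.
Gradient magnitude |∇z| = √(a² + b²) = √(0.04412 + 0.00002) = 0.21010.
True dip = arctan(0.21010) = 11.87°, dipping toward W (azimuth ≈ 271°).

11.87°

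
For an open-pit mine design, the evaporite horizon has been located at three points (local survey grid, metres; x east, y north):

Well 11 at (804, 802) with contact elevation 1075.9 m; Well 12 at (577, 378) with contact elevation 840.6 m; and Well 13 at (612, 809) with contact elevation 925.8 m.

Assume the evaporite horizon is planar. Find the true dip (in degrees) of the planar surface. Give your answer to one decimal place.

Let the plane be z = a·x + b·y + c.
Well 12−Well 11: −227a − 424b = −235.3;  Well 13−Well 11: −192a + 7b = −150.1.
Solving gives a = 0.78665, b = 0.13380.
Gradient magnitude |∇z| = √(a² + b²) = √(0.61882 + 0.01790) = 0.79795.
True dip = arctan(0.79795) = 38.6°, dipping toward W (azimuth ≈ 260°).

38.6°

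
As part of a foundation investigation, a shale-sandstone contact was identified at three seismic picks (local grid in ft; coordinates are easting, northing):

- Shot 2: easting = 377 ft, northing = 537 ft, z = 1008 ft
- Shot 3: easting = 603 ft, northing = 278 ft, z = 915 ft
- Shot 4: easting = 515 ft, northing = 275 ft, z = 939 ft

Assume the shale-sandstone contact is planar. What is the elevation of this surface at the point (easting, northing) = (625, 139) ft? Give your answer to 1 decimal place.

892.6 ft

Let the plane be z = a·easting + b·northing + c.
Shot 3−Shot 2: 226a − 259b = −93;  Shot 4−Shot 2: 138a − 262b = −69.
Solving gives a = −0.27674, b = 0.11760.
Then c = 1008 − a·377 − b·537 = 1049.18.
At (625, 139): z = −173.0 + 16.3 + 1049.18 = 892.6 ft.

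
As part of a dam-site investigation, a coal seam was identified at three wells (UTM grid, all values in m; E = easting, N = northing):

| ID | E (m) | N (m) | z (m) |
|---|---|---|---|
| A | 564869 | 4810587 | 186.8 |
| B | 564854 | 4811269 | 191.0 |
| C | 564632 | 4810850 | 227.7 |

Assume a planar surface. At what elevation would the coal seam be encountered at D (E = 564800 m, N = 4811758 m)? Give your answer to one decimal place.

Two edge vectors: A→B = (-15, 682, 4.2), A→C = (-237, 263, 40.9).
Normal n = (A→B) × (A→C) = (26789.2, -381.9, 157689).
So ∂z/∂E = −n_x/n_z = −0.169886295 and ∂z/∂N = −n_y/n_z = 0.002421856.
Intercept c from A: 186.8 + 95963.50 − 11650.55 = 84499.75.
At (564800, 4811758): z = −95951.8 + 11653.4 + 84499.75 = 201.4 m.

201.4 m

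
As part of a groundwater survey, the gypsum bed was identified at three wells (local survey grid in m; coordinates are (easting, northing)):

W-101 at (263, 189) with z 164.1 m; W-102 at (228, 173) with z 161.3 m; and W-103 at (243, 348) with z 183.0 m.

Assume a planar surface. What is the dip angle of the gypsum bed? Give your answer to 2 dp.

7.09°

Let the plane be z = a·E + b·N + c.
W-102−W-101: −35a − 16b = −2.8;  W-103−W-101: −20a + 159b = 18.9.
Solving gives a = 0.02427, b = 0.12192.
Gradient magnitude |∇z| = √(a² + b²) = √(0.00059 + 0.01486) = 0.12431.
True dip = arctan(0.12431) = 7.09°, dipping toward SSW (azimuth ≈ 191°).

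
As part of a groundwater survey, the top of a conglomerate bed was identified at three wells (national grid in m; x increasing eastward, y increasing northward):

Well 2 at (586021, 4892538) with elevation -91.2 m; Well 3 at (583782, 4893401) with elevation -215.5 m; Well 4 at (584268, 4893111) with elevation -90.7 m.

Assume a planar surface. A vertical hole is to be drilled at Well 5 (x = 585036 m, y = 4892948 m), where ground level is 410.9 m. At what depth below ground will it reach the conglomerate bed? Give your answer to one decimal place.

Let the plane be z = a·x + b·y + c.
Well 3−Well 2: −2239a + 863b = −124.3;  Well 4−Well 2: −1753a + 573b = 0.5.
Solving gives a = −0.311691577, b = −0.952696919.
Then c = -91.2 − a·586021 − b·4892538 = 4843672.49.
At (585036, 4892948): z_contact = −182350.79 − 4661496.48 + 4843672.49 = -174.79 m.
Depth below ground = 410.9 − (-174.79) = 585.7 m.

585.7 m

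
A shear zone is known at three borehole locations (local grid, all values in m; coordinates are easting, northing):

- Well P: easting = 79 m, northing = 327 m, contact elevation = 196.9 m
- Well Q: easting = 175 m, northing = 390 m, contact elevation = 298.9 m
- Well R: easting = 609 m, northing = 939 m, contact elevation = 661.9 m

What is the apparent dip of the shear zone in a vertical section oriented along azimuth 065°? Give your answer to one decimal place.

Two edge vectors: Well P→Well Q = (96, 63, 102), Well P→Well R = (530, 612, 465).
Normal n = (Well P→Well Q) × (Well P→Well R) = (-33129, 9420, 25362).
So ∂z/∂easting = −n_x/n_z = 1.30625 and ∂z/∂northing = −n_y/n_z = −0.37142.
Unit vector along 065° is (sin 65°, cos 65°) = (0.9063, 0.4226).
Slope in that direction = a·(0.9063) + b·(0.4226) = 1.02689.
Apparent dip = arctan|1.02689| = 45.8° (true dip is 53.6°, so apparent ≤ true as expected).

45.8°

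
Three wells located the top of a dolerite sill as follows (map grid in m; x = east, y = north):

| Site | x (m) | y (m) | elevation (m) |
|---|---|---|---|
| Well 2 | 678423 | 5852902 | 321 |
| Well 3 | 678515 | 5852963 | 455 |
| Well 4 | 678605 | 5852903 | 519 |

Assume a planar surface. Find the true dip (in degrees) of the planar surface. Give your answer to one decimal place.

50.7°

Two edge vectors: Well 2→Well 3 = (92, 61, 134), Well 2→Well 4 = (182, 1, 198).
Normal n = (Well 2→Well 3) × (Well 2→Well 4) = (11944, 6172, -11010).
So ∂z/∂x = −n_x/n_z = 1.08483 and ∂z/∂y = −n_y/n_z = 0.56058.
Gradient magnitude |∇z| = √(a² + b²) = √(1.17686 + 0.31425) = 1.22111.
True dip = arctan(1.22111) = 50.7°, dipping toward WSW (azimuth ≈ 243°).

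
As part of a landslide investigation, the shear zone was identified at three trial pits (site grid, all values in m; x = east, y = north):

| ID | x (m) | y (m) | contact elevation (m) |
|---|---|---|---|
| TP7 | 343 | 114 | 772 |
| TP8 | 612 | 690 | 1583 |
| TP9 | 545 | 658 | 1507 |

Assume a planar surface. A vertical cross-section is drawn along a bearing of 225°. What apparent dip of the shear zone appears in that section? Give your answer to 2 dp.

50.65°

Two edge vectors: TP7→TP8 = (269, 576, 811), TP7→TP9 = (202, 544, 735).
Normal n = (TP7→TP8) × (TP7→TP9) = (-17824, -33893, 29984).
So ∂z/∂x = −n_x/n_z = 0.59445 and ∂z/∂y = −n_y/n_z = 1.13037.
Unit vector along 225° is (sin 225°, cos 225°) = (-0.7071, -0.7071).
Slope in that direction = a·(-0.7071) + b·(-0.7071) = −1.21963.
Apparent dip = arctan|1.21963| = 50.65° (true dip is 51.9°, so apparent ≤ true as expected).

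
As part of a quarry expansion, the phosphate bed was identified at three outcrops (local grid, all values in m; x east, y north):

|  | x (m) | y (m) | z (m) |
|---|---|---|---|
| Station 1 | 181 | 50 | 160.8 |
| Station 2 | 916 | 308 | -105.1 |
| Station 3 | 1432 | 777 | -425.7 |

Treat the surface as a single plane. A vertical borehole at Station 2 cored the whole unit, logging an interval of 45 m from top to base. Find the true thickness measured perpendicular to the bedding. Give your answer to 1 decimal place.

Let the plane be z = a·x + b·y + c.
Station 2−Station 1: 735a + 258b = −265.9;  Station 3−Station 1: 1251a + 727b = −586.5.
Solving gives a = −0.19846, b = −0.46523.
|∇z| = √(a²+b²) = 0.50579, so dip δ = arctan(0.50579) = 26.83°.
True thickness = vertical thickness × cos δ = 45 × cos 26.83° = 40.2 m.

40.2 m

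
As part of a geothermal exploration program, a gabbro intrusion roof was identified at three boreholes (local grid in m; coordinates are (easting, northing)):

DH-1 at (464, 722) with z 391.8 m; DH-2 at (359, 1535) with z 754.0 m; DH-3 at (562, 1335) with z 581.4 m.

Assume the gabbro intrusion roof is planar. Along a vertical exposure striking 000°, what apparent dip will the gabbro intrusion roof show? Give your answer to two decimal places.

Let the plane be z = a·E + b·N + c.
DH-2−DH-1: −105a + 813b = 362.2;  DH-3−DH-1: 98a + 613b = 189.6.
Solving gives a = −0.47129, b = 0.38464.
Unit vector along 000° is (sin 0°, cos 0°) = (0.0000, 1.0000).
Slope in that direction = a·(0.0000) + b·(1.0000) = 0.38464.
Apparent dip = arctan|0.38464| = 21.04° (true dip is 31.3°, so apparent ≤ true as expected).

21.04°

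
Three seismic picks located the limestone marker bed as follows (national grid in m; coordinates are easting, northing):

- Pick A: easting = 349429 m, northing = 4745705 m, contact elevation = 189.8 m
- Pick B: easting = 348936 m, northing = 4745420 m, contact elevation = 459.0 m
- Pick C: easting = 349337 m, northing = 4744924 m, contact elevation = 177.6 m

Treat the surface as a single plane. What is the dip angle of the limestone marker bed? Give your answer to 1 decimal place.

Two edge vectors: Pick A→Pick B = (-493, -285, 269.2), Pick A→Pick C = (-92, -781, -12.2).
Normal n = (Pick A→Pick B) × (Pick A→Pick C) = (213722.2, -30781, 358813).
So ∂z/∂easting = −n_x/n_z = −0.59564 and ∂z/∂northing = −n_y/n_z = 0.08579.
Gradient magnitude |∇z| = √(a² + b²) = √(0.35478 + 0.00736) = 0.60178.
True dip = arctan(0.60178) = 31.0°, dipping toward E (azimuth ≈ 098°).

31.0°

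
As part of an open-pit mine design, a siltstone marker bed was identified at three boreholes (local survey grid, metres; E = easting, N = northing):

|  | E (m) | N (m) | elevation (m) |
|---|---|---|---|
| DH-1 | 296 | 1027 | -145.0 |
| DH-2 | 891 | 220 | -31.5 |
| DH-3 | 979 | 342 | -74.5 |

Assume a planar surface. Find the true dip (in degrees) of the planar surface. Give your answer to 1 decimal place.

16.0°

Two edge vectors: DH-1→DH-2 = (595, -807, 113.5), DH-1→DH-3 = (683, -685, 70.5).
Normal n = (DH-1→DH-2) × (DH-1→DH-3) = (20854, 35573, 143606).
So ∂z/∂E = −n_x/n_z = −0.14522 and ∂z/∂N = −n_y/n_z = −0.24771.
Gradient magnitude |∇z| = √(a² + b²) = √(0.02109 + 0.06136) = 0.28714.
True dip = arctan(0.28714) = 16.0°, dipping toward NNE (azimuth ≈ 030°).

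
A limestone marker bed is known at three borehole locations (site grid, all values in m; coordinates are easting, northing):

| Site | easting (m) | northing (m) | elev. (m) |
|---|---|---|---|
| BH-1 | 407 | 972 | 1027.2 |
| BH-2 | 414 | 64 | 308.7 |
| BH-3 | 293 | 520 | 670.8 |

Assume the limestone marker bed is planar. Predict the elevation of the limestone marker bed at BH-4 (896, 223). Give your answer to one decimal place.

429.3 m

Let the plane be z = a·easting + b·northing + c.
BH-2−BH-1: 7a − 908b = −718.5;  BH-3−BH-1: −114a − 452b = −356.4.
Solving gives a = −0.01079, b = 0.79122.
Then c = 1027.2 − a·407 − b·972 = 262.53.
At (896, 223): z = −9.7 + 176.4 + 262.53 = 429.3 m.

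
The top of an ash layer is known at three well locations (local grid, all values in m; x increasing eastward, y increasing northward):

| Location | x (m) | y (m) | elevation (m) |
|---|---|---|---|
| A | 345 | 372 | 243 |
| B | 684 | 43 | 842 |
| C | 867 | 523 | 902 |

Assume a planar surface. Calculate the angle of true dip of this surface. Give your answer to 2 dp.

Two edge vectors: A→B = (339, -329, 599), A→C = (522, 151, 659).
Normal n = (A→B) × (A→C) = (-307260, 89277, 222927).
So ∂z/∂x = −n_x/n_z = 1.37830 and ∂z/∂y = −n_y/n_z = −0.40048.
Gradient magnitude |∇z| = √(a² + b²) = √(1.89971 + 0.16038) = 1.43530.
True dip = arctan(1.43530) = 55.13°, dipping toward WNW (azimuth ≈ 286°).

55.13°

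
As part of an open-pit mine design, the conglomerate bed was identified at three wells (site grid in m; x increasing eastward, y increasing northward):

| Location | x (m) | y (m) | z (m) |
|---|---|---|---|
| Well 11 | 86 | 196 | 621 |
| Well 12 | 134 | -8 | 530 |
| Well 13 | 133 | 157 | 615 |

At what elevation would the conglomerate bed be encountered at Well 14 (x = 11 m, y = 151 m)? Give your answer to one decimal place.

575.1 m

Let the plane be z = a·x + b·y + c.
Well 12−Well 11: 48a − 204b = −91;  Well 13−Well 11: 47a − 39b = −6.
Solving gives a = 0.30132, b = 0.51698.
Then c = 621 − a·86 − b·196 = 493.76.
At (11, 151): z = 3.3 + 78.1 + 493.76 = 575.1 m.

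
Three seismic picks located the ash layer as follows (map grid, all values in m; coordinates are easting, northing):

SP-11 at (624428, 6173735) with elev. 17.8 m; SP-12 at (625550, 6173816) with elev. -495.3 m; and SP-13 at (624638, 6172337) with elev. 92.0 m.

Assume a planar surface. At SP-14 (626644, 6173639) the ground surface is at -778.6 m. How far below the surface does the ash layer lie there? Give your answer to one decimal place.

Two edge vectors: SP-11→SP-12 = (1122, 81, -513.1), SP-11→SP-13 = (210, -1398, 74.2).
Normal n = (SP-11→SP-12) × (SP-11→SP-13) = (-711303.6, -191003.4, -1585566).
So ∂z/∂easting = −n_x/n_z = −0.448611789 and ∂z/∂northing = −n_y/n_z = −0.120463860.
Intercept c from SP-11: 17.8 + 280125.76 + 743711.95 = 1023855.51.
At (626644, 6173639): z_contact = −281119.89 − 743700.38 + 1023855.51 = -964.76 m.
Depth below ground = -778.6 − (-964.76) = 186.2 m.

186.2 m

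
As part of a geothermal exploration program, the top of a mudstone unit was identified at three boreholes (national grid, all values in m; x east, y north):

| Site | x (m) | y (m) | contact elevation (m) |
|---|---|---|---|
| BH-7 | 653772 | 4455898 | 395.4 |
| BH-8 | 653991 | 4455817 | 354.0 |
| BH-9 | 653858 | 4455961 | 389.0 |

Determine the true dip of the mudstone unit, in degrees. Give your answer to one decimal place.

Two edge vectors: BH-7→BH-8 = (219, -81, -41.4), BH-7→BH-9 = (86, 63, -6.4).
Normal n = (BH-7→BH-8) × (BH-7→BH-9) = (3126.6, -2158.8, 20763).
So ∂z/∂x = −n_x/n_z = −0.15059 and ∂z/∂y = −n_y/n_z = 0.10397.
Gradient magnitude |∇z| = √(a² + b²) = √(0.02268 + 0.01081) = 0.18299.
True dip = arctan(0.18299) = 10.4°, dipping toward SE (azimuth ≈ 125°).

10.4°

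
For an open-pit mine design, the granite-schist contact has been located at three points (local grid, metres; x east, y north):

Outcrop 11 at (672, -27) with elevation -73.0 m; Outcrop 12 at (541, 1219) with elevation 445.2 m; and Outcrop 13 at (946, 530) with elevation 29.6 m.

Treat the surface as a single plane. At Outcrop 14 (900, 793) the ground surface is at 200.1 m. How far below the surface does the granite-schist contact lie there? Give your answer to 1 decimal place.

54.0 m

Let the plane be z = a·x + b·y + c.
Outcrop 12−Outcrop 11: −131a + 1246b = 518.2;  Outcrop 13−Outcrop 11: 274a + 557b = 102.6.
Solving gives a = −0.388053, b = 0.375092.
Then c = -73 − a·672 − b·-27 = 197.90.
At (900, 793): z_contact = −349.25 + 297.45 + 197.90 = 146.10 m.
Depth below ground = 200.1 − 146.10 = 54.0 m.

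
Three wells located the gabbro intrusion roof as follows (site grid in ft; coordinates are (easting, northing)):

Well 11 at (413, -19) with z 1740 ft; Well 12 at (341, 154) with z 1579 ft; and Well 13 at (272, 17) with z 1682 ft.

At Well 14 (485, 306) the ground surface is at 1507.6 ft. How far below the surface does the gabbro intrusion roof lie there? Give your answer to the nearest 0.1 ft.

29.8 ft

Let the plane be z = a·E + b·N + c.
Well 12−Well 11: −72a + 173b = −161;  Well 13−Well 11: −141a + 36b = −58.
Solving gives a = 0.19439, b = −0.84973.
Then c = 1740 − a·413 − b·-19 = 1643.57.
At (485, 306): z_contact = 94.28 − 260.02 + 1643.57 = 1477.83 ft.
Depth below ground = 1507.6 − 1477.83 = 29.8 ft.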